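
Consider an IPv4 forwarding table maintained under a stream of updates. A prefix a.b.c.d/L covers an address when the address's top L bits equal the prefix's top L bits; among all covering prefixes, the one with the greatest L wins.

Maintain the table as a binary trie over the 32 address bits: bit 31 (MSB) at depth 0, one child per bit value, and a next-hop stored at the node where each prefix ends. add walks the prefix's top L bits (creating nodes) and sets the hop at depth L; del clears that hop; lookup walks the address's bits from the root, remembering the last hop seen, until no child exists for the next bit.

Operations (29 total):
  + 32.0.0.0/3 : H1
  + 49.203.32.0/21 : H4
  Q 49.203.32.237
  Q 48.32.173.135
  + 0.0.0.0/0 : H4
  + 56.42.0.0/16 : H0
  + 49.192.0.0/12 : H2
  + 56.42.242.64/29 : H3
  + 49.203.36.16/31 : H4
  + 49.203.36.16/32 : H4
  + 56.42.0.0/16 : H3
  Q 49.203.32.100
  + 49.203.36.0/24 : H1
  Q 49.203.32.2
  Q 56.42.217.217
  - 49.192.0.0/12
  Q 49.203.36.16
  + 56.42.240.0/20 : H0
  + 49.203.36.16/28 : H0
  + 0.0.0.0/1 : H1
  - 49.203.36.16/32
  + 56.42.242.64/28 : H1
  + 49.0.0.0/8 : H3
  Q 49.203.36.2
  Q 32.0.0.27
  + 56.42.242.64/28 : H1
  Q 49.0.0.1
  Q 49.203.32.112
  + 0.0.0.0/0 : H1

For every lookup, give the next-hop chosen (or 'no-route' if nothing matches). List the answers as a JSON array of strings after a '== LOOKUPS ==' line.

Trace:
  + 32.0.0.0/3 (H1) depth=3
  + 49.203.32.0/21 (H4) depth=21
  ? 49.203.32.237  path d0:-→d1:-→d2:-→d3:H1→d4:-→d5:-→d6:-→d7:-→d8:-→d9:-→d10:-→d11:-→d12:-→d13:-→d14:-→d15:-→d16:-→d17:-→d18:-→d19:-→d20:-→d21:H4  best=H4
  ? 48.32.173.135  path d0:-→d1:-→d2:-→d3:H1→d4:-→d5:-→d6:-→d7:-  best=H1
  + 0.0.0.0/0 (H4) depth=0
  + 56.42.0.0/16 (H0) depth=16
  + 49.192.0.0/12 (H2) depth=12
  + 56.42.242.64/29 (H3) depth=29
  + 49.203.36.16/31 (H4) depth=31
  + 49.203.36.16/32 (H4) depth=32
  + 56.42.0.0/16 (H3) depth=16
  ? 49.203.32.100  path d0:H4→d1:-→d2:-→d3:H1→d4:-→d5:-→d6:-→d7:-→d8:-→d9:-→d10:-→d11:-→d12:H2→d13:-→d14:-→d15:-→d16:-→d17:-→d18:-→d19:-→d20:-→d21:H4  best=H4
  + 49.203.36.0/24 (H1) depth=24
  ? 49.203.32.2  path d0:H4→d1:-→d2:-→d3:H1→d4:-→d5:-→d6:-→d7:-→d8:-→d9:-→d10:-→d11:-→d12:H2→d13:-→d14:-→d15:-→d16:-→d17:-→d18:-→d19:-→d20:-→d21:H4  best=H4
  ? 56.42.217.217  path d0:H4→d1:-→d2:-→d3:H1→d4:-→d5:-→d6:-→d7:-→d8:-→d9:-→d10:-→d11:-→d12:-→d13:-→d14:-→d15:-→d16:H3→d17:-→d18:-  best=H3
  del 49.192.0.0/12 (clear depth 12)
  ? 49.203.36.16  path d0:H4→d1:-→d2:-→d3:H1→d4:-→d5:-→d6:-→d7:-→d8:-→d9:-→d10:-→d11:-→d12:-→d13:-→d14:-→d15:-→d16:-→d17:-→d18:-→d19:-→d20:-→d21:H4→d22:-→d23:-→d24:H1→d25:-→d26:-→d27:-→d28:-→d29:-→d30:-→d31:H4→d32:H4  best=H4
  + 56.42.240.0/20 (H0) depth=20
  + 49.203.36.16/28 (H0) depth=28
  + 0.0.0.0/1 (H1) depth=1
  del 49.203.36.16/32 (clear depth 32)
  + 56.42.242.64/28 (H1) depth=28
  + 49.0.0.0/8 (H3) depth=8
  ? 49.203.36.2  path d0:H4→d1:H1→d2:-→d3:H1→d4:-→d5:-→d6:-→d7:-→d8:H3→d9:-→d10:-→d11:-→d12:-→d13:-→d14:-→d15:-→d16:-→d17:-→d18:-→d19:-→d20:-→d21:H4→d22:-→d23:-→d24:H1→d25:-→d26:-→d27:-  best=H1
  ? 32.0.0.27  path d0:H4→d1:H1→d2:-→d3:H1  best=H1
  + 56.42.242.64/28 (H1) depth=28
  ? 49.0.0.1  path d0:H4→d1:H1→d2:-→d3:H1→d4:-→d5:-→d6:-→d7:-→d8:H3  best=H3
  ? 49.203.32.112  path d0:H4→d1:H1→d2:-→d3:H1→d4:-→d5:-→d6:-→d7:-→d8:H3→d9:-→d10:-→d11:-→d12:-→d13:-→d14:-→d15:-→d16:-→d17:-→d18:-→d19:-→d20:-→d21:H4  best=H4
  + 0.0.0.0/0 (H1) depth=0

== LOOKUPS ==
["H4","H1","H4","H4","H3","H4","H1","H1","H3","H4"]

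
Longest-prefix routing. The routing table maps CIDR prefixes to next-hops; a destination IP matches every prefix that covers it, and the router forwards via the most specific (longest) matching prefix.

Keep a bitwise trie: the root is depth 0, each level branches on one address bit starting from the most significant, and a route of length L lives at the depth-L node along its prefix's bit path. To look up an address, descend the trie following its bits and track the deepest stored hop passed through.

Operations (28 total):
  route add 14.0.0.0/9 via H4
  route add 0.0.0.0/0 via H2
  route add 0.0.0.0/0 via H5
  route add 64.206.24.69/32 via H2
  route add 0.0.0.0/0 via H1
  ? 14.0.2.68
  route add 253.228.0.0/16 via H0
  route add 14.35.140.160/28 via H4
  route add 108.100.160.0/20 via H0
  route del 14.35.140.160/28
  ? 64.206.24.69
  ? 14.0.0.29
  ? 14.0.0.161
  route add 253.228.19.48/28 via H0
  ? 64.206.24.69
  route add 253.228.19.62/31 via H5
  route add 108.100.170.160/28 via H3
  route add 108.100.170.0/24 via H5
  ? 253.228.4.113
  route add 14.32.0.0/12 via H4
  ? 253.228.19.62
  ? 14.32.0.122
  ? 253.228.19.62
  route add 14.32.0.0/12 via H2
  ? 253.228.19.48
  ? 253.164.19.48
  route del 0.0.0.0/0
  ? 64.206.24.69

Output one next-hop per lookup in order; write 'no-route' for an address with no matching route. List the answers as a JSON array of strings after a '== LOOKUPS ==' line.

Apply in order:
  add 14.0.0.0/9 -> H4 at depth 9
  add 0.0.0.0/0 -> H2 at depth 0
  add 0.0.0.0/0 -> H5 at depth 0
  add 64.206.24.69/32 -> H2 at depth 32
  add 0.0.0.0/0 -> H1 at depth 0
  lookup 14.0.2.68: bits 000011100 walk d0:H1→d1:-→d2:-→d3:-→d4:-→d5:-→d6:-→d7:-→d8:-→d9:H4 -> H4
  add 253.228.0.0/16 -> H0 at depth 16
  add 14.35.140.160/28 -> H4 at depth 28
  add 108.100.160.0/20 -> H0 at depth 20
  - 14.35.140.160/28 clear@28
  lookup 64.206.24.69: bits 01000000110011100001100001000101 walk d0:H1→d1:-→d2:-→d3:-→d4:-→d5:-→d6:-→d7:-→d8:-→d9:-→d10:-→d11:-→d12:-→d13:-→d14:-→d15:-→d16:-→d17:-→d18:-→d19:-→d20:-→d21:-→d22:-→d23:-→d24:-→d25:-→d26:-→d27:-→d28:-→d29:-→d30:-→d31:-→d32:H2 -> H2
  lookup 14.0.0.29: bits 0000111000 walk d0:H1→d1:-→d2:-→d3:-→d4:-→d5:-→d6:-→d7:-→d8:-→d9:H4→d10:- -> H4
  lookup 14.0.0.161: bits 0000111000 walk d0:H1→d1:-→d2:-→d3:-→d4:-→d5:-→d6:-→d7:-→d8:-→d9:H4→d10:- -> H4
  add 253.228.19.48/28 -> H0 at depth 28
  lookup 64.206.24.69: bits 01000000110011100001100001000101 walk d0:H1→d1:-→d2:-→d3:-→d4:-→d5:-→d6:-→d7:-→d8:-→d9:-→d10:-→d11:-→d12:-→d13:-→d14:-→d15:-→d16:-→d17:-→d18:-→d19:-→d20:-→d21:-→d22:-→d23:-→d24:-→d25:-→d26:-→d27:-→d28:-→d29:-→d30:-→d31:-→d32:H2 -> H2
  add 253.228.19.62/31 -> H5 at depth 31
  add 108.100.170.160/28 -> H3 at depth 28
  add 108.100.170.0/24 -> H5 at depth 24
  lookup 253.228.4.113: bits 1111110111100100000 walk d0:H1→d1:-→d2:-→d3:-→d4:-→d5:-→d6:-→d7:-→d8:-→d9:-→d10:-→d11:-→d12:-→d13:-→d14:-→d15:-→d16:H0→d17:-→d18:-→d19:- -> H0
  add 14.32.0.0/12 -> H4 at depth 12
  lookup 253.228.19.62: bits 1111110111100100000100110011111 walk d0:H1→d1:-→d2:-→d3:-→d4:-→d5:-→d6:-→d7:-→d8:-→d9:-→d10:-→d11:-→d12:-→d13:-→d14:-→d15:-→d16:H0→d17:-→d18:-→d19:-→d20:-→d21:-→d22:-→d23:-→d24:-→d25:-→d26:-→d27:-→d28:H0→d29:-→d30:-→d31:H5 -> H5
  lookup 14.32.0.122: bits 00001110001000 walk d0:H1→d1:-→d2:-→d3:-→d4:-→d5:-→d6:-→d7:-→d8:-→d9:H4→d10:-→d11:-→d12:H4→d13:-→d14:- -> H4
  lookup 253.228.19.62: bits 1111110111100100000100110011111 walk d0:H1→d1:-→d2:-→d3:-→d4:-→d5:-→d6:-→d7:-→d8:-→d9:-→d10:-→d11:-→d12:-→d13:-→d14:-→d15:-→d16:H0→d17:-→d18:-→d19:-→d20:-→d21:-→d22:-→d23:-→d24:-→d25:-→d26:-→d27:-→d28:H0→d29:-→d30:-→d31:H5 -> H5
  add 14.32.0.0/12 -> H2 at depth 12
  lookup 253.228.19.48: bits 1111110111100100000100110011 walk d0:H1→d1:-→d2:-→d3:-→d4:-→d5:-→d6:-→d7:-→d8:-→d9:-→d10:-→d11:-→d12:-→d13:-→d14:-→d15:-→d16:H0→d17:-→d18:-→d19:-→d20:-→d21:-→d22:-→d23:-→d24:-→d25:-→d26:-→d27:-→d28:H0 -> H0
  lookup 253.164.19.48: bits 111111011 walk d0:H1→d1:-→d2:-→d3:-→d4:-→d5:-→d6:-→d7:-→d8:-→d9:- -> H1
  - 0.0.0.0/0 clear@0
  lookup 64.206.24.69: bits 01000000110011100001100001000101 walk d0:-→d1:-→d2:-→d3:-→d4:-→d5:-→d6:-→d7:-→d8:-→d9:-→d10:-→d11:-→d12:-→d13:-→d14:-→d15:-→d16:-→d17:-→d18:-→d19:-→d20:-→d21:-→d22:-→d23:-→d24:-→d25:-→d26:-→d27:-→d28:-→d29:-→d30:-→d31:-→d32:H2 -> H2

== LOOKUPS ==
["H4","H2","H4","H4","H2","H0","H5","H4","H5","H0","H1","H2"]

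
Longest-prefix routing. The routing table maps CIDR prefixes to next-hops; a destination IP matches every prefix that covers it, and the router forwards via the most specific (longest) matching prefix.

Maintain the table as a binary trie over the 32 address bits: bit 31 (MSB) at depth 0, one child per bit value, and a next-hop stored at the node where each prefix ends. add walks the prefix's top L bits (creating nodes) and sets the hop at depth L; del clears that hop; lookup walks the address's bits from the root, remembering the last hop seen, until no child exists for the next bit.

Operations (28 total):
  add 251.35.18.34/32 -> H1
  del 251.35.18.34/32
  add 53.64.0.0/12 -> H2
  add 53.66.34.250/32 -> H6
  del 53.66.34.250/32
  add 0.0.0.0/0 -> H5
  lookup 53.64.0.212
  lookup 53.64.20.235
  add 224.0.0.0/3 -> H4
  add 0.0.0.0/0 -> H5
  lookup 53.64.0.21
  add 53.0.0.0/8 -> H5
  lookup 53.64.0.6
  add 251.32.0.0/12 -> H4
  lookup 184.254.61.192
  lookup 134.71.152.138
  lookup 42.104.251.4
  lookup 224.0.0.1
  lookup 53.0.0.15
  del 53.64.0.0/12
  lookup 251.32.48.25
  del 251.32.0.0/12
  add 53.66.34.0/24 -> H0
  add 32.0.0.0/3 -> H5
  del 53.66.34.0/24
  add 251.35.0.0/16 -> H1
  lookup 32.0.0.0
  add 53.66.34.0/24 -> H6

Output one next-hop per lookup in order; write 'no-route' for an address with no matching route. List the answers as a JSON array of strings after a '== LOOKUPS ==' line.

Process each operation:
  + 251.35.18.34/32 (H1) depth=32
  - 251.35.18.34/32 clear@32
  + 53.64.0.0/12 (H2) depth=12
  + 53.66.34.250/32 (H6) depth=32
  - 53.66.34.250/32 clear@32
  + 0.0.0.0/0 (H5) depth=0
  ? 53.64.0.212  path d0:H5→d1:-→d2:-→d3:-→d4:-→d5:-→d6:-→d7:-→d8:-→d9:-→d10:-→d11:-→d12:H2→d13:-→d14:-  best=H2
  ? 53.64.20.235  path d0:H5→d1:-→d2:-→d3:-→d4:-→d5:-→d6:-→d7:-→d8:-→d9:-→d10:-→d11:-→d12:H2→d13:-→d14:-  best=H2
  + 224.0.0.0/3 (H4) depth=3
  + 0.0.0.0/0 (H5) depth=0
  ? 53.64.0.21  path d0:H5→d1:-→d2:-→d3:-→d4:-→d5:-→d6:-→d7:-→d8:-→d9:-→d10:-→d11:-→d12:H2→d13:-→d14:-  best=H2
  + 53.0.0.0/8 (H5) depth=8
  ? 53.64.0.6  path d0:H5→d1:-→d2:-→d3:-→d4:-→d5:-→d6:-→d7:-→d8:H5→d9:-→d10:-→d11:-→d12:H2→d13:-→d14:-  best=H2
  + 251.32.0.0/12 (H4) depth=12
  ? 184.254.61.192  path d0:H5→d1:-  best=H5
  ? 134.71.152.138  path d0:H5→d1:-  best=H5
  ? 42.104.251.4  path d0:H5→d1:-→d2:-→d3:-  best=H5
  ? 224.0.0.1  path d0:H5→d1:-→d2:-→d3:H4  best=H4
  ? 53.0.0.15  path d0:H5→d1:-→d2:-→d3:-→d4:-→d5:-→d6:-→d7:-→d8:H5→d9:-  best=H5
  - 53.64.0.0/12 clear@12
  ? 251.32.48.25  path d0:H5→d1:-→d2:-→d3:H4→d4:-→d5:-→d6:-→d7:-→d8:-→d9:-→d10:-→d11:-→d12:H4→d13:-→d14:-  best=H4
  - 251.32.0.0/12 clear@12
  + 53.66.34.0/24 (H0) depth=24
  + 32.0.0.0/3 (H5) depth=3
  - 53.66.34.0/24 clear@24
  + 251.35.0.0/16 (H1) depth=16
  ? 32.0.0.0  path d0:H5→d1:-→d2:-→d3:H5  best=H5
  + 53.66.34.0/24 (H6) depth=24

== LOOKUPS ==
["H2","H2","H2","H2","H5","H5","H5","H4","H5","H4","H5"]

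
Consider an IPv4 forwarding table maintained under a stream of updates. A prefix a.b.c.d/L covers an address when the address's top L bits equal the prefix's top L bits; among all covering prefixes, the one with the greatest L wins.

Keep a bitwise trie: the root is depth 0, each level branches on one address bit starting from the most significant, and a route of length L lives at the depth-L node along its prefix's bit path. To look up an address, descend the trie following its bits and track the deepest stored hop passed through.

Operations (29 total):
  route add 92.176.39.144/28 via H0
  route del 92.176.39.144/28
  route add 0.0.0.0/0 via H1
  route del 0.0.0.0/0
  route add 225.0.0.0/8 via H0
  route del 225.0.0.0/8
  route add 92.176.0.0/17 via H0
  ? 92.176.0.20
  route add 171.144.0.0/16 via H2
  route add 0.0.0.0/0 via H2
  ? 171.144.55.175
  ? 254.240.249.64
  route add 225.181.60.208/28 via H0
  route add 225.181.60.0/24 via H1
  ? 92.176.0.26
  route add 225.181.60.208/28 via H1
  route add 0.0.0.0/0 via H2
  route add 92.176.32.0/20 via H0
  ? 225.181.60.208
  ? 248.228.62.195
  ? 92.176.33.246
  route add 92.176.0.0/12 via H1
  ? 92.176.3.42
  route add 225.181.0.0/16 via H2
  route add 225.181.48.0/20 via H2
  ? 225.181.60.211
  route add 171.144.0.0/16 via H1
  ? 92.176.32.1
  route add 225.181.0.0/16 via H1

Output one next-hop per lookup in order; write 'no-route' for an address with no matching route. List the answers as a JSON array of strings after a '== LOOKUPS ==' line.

Process each operation:
  + 92.176.39.144/28 (H0) depth=28
  - 92.176.39.144/28 clear@28
  + 0.0.0.0/0 (H1) depth=0
  - 0.0.0.0/0 clear@0
  + 225.0.0.0/8 (H0) depth=8
  - 225.0.0.0/8 clear@8
  + 92.176.0.0/17 (H0) depth=17
  Q 92.176.0.20: descend 010111001011000000 ; hops seen [H0] ; pick H0
  + 171.144.0.0/16 (H2) depth=16
  + 0.0.0.0/0 (H2) depth=0
  Q 171.144.55.175: descend 1010101110010000 ; hops seen [H2,H2] ; pick H2
  Q 254.240.249.64: descend 111 ; hops seen [H2] ; pick H2
  + 225.181.60.208/28 (H0) depth=28
  + 225.181.60.0/24 (H1) depth=24
  Q 92.176.0.26: descend 010111001011000000 ; hops seen [H2,H0] ; pick H0
  + 225.181.60.208/28 (H1) depth=28
  + 0.0.0.0/0 (H2) depth=0
  + 92.176.32.0/20 (H0) depth=20
  Q 225.181.60.208: descend 1110000110110101001111001101 ; hops seen [H2,H1,H1] ; pick H1
  Q 248.228.62.195: descend 111 ; hops seen [H2] ; pick H2
  Q 92.176.33.246: descend 010111001011000000100 ; hops seen [H2,H0,H0] ; pick H0
  + 92.176.0.0/12 (H1) depth=12
  Q 92.176.3.42: descend 010111001011000000 ; hops seen [H2,H1,H0] ; pick H0
  + 225.181.0.0/16 (H2) depth=16
  + 225.181.48.0/20 (H2) depth=20
  Q 225.181.60.211: descend 1110000110110101001111001101 ; hops seen [H2,H2,H2,H1,H1] ; pick H1
  + 171.144.0.0/16 (H1) depth=16
  Q 92.176.32.1: descend 010111001011000000100 ; hops seen [H2,H1,H0,H0] ; pick H0
  + 225.181.0.0/16 (H1) depth=16

== LOOKUPS ==
["H0","H2","H2","H0","H1","H2","H0","H0","H1","H0"]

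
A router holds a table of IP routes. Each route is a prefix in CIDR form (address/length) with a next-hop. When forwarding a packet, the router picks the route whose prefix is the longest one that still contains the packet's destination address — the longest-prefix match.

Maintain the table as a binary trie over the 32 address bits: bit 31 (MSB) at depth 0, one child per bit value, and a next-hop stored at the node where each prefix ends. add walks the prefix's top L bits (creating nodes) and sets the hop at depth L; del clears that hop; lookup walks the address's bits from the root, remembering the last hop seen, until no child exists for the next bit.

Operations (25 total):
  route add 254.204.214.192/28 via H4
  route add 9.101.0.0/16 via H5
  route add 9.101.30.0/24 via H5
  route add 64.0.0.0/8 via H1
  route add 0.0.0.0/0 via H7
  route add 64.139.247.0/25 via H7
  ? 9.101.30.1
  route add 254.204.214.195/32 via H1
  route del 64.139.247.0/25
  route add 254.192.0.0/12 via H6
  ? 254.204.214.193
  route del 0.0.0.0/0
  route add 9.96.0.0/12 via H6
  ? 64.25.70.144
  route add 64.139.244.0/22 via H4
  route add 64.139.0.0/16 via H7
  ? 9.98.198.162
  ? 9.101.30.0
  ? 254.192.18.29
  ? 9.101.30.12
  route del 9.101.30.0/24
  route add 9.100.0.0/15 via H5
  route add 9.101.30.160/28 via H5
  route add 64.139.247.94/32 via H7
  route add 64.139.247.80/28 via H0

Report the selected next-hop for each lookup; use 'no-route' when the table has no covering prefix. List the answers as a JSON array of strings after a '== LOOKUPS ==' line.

Apply in order:
  add 254.204.214.192/28 -> H4 at depth 28
  add 9.101.0.0/16 -> H5 at depth 16
  add 9.101.30.0/24 -> H5 at depth 24
  add 64.0.0.0/8 -> H1 at depth 8
  add 0.0.0.0/0 -> H7 at depth 0
  add 64.139.247.0/25 -> H7 at depth 25
  Q 9.101.30.1: descend 000010010110010100011110 ; hops seen [H7,H5,H5] ; pick H5
  add 254.204.214.195/32 -> H1 at depth 32
  del 64.139.247.0/25 (clear depth 25)
  add 254.192.0.0/12 -> H6 at depth 12
  Q 254.204.214.193: descend 111111101100110011010110110000 ; hops seen [H7,H6,H4] ; pick H4
  del 0.0.0.0/0 (clear depth 0)
  add 9.96.0.0/12 -> H6 at depth 12
  Q 64.25.70.144: descend 01000000 ; hops seen [H1] ; pick H1
  add 64.139.244.0/22 -> H4 at depth 22
  add 64.139.0.0/16 -> H7 at depth 16
  Q 9.98.198.162: descend 0000100101100 ; hops seen [H6] ; pick H6
  Q 9.101.30.0: descend 000010010110010100011110 ; hops seen [H6,H5,H5] ; pick H5
  Q 254.192.18.29: descend 111111101100 ; hops seen [H6] ; pick H6
  Q 9.101.30.12: descend 000010010110010100011110 ; hops seen [H6,H5,H5] ; pick H5
  del 9.101.30.0/24 (clear depth 24)
  add 9.100.0.0/15 -> H5 at depth 15
  add 9.101.30.160/28 -> H5 at depth 28
  add 64.139.247.94/32 -> H7 at depth 32
  add 64.139.247.80/28 -> H0 at depth 28

== LOOKUPS ==
["H5","H4","H1","H6","H5","H6","H5"]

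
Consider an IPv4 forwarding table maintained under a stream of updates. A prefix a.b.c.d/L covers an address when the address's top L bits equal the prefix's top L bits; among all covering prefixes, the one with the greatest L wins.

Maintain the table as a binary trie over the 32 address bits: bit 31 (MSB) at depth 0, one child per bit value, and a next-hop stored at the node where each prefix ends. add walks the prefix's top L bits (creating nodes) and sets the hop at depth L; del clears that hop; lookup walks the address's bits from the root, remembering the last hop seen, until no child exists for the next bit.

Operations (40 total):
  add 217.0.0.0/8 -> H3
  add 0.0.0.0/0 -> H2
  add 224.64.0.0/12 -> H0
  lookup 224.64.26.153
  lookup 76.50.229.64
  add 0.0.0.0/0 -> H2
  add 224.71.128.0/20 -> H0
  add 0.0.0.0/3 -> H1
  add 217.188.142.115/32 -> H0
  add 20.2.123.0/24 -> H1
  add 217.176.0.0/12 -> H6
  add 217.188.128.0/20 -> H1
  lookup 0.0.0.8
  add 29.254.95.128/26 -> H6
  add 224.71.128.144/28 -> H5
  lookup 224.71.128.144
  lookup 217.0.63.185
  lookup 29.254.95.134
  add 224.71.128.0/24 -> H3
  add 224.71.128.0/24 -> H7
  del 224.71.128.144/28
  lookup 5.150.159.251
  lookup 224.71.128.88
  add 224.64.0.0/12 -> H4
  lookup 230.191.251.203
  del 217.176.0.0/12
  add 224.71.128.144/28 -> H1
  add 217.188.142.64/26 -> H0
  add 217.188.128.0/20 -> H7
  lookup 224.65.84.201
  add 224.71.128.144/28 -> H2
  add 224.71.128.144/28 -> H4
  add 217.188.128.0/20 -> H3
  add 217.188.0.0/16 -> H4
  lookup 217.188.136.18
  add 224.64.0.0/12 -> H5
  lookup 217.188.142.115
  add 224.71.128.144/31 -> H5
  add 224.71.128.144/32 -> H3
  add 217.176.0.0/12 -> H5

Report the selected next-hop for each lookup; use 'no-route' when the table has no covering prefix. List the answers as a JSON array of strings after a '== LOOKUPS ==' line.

Trace:
  + 217.0.0.0/8 (H3) depth=8
  + 0.0.0.0/0 (H2) depth=0
  + 224.64.0.0/12 (H0) depth=12
  ? 224.64.26.153  path d0:H2→d1:-→d2:-→d3:-→d4:-→d5:-→d6:-→d7:-→d8:-→d9:-→d10:-→d11:-→d12:H0  best=H0
  ? 76.50.229.64  path d0:H2  best=H2
  + 0.0.0.0/0 (H2) depth=0
  + 224.71.128.0/20 (H0) depth=20
  + 0.0.0.0/3 (H1) depth=3
  + 217.188.142.115/32 (H0) depth=32
  + 20.2.123.0/24 (H1) depth=24
  + 217.176.0.0/12 (H6) depth=12
  + 217.188.128.0/20 (H1) depth=20
  ? 0.0.0.8  path d0:H2→d1:-→d2:-→d3:H1  best=H1
  + 29.254.95.128/26 (H6) depth=26
  + 224.71.128.144/28 (H5) depth=28
  ? 224.71.128.144  path d0:H2→d1:-→d2:-→d3:-→d4:-→d5:-→d6:-→d7:-→d8:-→d9:-→d10:-→d11:-→d12:H0→d13:-→d14:-→d15:-→d16:-→d17:-→d18:-→d19:-→d20:H0→d21:-→d22:-→d23:-→d24:-→d25:-→d26:-→d27:-→d28:H5  best=H5
  ? 217.0.63.185  path d0:H2→d1:-→d2:-→d3:-→d4:-→d5:-→d6:-→d7:-→d8:H3  best=H3
  ? 29.254.95.134  path d0:H2→d1:-→d2:-→d3:H1→d4:-→d5:-→d6:-→d7:-→d8:-→d9:-→d10:-→d11:-→d12:-→d13:-→d14:-→d15:-→d16:-→d17:-→d18:-→d19:-→d20:-→d21:-→d22:-→d23:-→d24:-→d25:-→d26:H6  best=H6
  + 224.71.128.0/24 (H3) depth=24
  + 224.71.128.0/24 (H7) depth=24
  - 224.71.128.144/28 clear@28
  ? 5.150.159.251  path d0:H2→d1:-→d2:-→d3:H1  best=H1
  ? 224.71.128.88  path d0:H2→d1:-→d2:-→d3:-→d4:-→d5:-→d6:-→d7:-→d8:-→d9:-→d10:-→d11:-→d12:H0→d13:-→d14:-→d15:-→d16:-→d17:-→d18:-→d19:-→d20:H0→d21:-→d22:-→d23:-→d24:H7  best=H7
  + 224.64.0.0/12 (H4) depth=12
  ? 230.191.251.203  path d0:H2→d1:-→d2:-→d3:-→d4:-→d5:-  best=H2
  - 217.176.0.0/12 clear@12
  + 224.71.128.144/28 (H1) depth=28
  + 217.188.142.64/26 (H0) depth=26
  + 217.188.128.0/20 (H7) depth=20
  ? 224.65.84.201  path d0:H2→d1:-→d2:-→d3:-→d4:-→d5:-→d6:-→d7:-→d8:-→d9:-→d10:-→d11:-→d12:H4→d13:-  best=H4
  + 224.71.128.144/28 (H2) depth=28
  + 224.71.128.144/28 (H4) depth=28
  + 217.188.128.0/20 (H3) depth=20
  + 217.188.0.0/16 (H4) depth=16
  ? 217.188.136.18  path d0:H2→d1:-→d2:-→d3:-→d4:-→d5:-→d6:-→d7:-→d8:H3→d9:-→d10:-→d11:-→d12:-→d13:-→d14:-→d15:-→d16:H4→d17:-→d18:-→d19:-→d20:H3→d21:-  best=H3
  + 224.64.0.0/12 (H5) depth=12
  ? 217.188.142.115  path d0:H2→d1:-→d2:-→d3:-→d4:-→d5:-→d6:-→d7:-→d8:H3→d9:-→d10:-→d11:-→d12:-→d13:-→d14:-→d15:-→d16:H4→d17:-→d18:-→d19:-→d20:H3→d21:-→d22:-→d23:-→d24:-→d25:-→d26:H0→d27:-→d28:-→d29:-→d30:-→d31:-→d32:H0  best=H0
  + 224.71.128.144/31 (H5) depth=31
  + 224.71.128.144/32 (H3) depth=32
  + 217.176.0.0/12 (H5) depth=12

== LOOKUPS ==
["H0","H2","H1","H5","H3","H6","H1","H7","H2","H4","H3","H0"]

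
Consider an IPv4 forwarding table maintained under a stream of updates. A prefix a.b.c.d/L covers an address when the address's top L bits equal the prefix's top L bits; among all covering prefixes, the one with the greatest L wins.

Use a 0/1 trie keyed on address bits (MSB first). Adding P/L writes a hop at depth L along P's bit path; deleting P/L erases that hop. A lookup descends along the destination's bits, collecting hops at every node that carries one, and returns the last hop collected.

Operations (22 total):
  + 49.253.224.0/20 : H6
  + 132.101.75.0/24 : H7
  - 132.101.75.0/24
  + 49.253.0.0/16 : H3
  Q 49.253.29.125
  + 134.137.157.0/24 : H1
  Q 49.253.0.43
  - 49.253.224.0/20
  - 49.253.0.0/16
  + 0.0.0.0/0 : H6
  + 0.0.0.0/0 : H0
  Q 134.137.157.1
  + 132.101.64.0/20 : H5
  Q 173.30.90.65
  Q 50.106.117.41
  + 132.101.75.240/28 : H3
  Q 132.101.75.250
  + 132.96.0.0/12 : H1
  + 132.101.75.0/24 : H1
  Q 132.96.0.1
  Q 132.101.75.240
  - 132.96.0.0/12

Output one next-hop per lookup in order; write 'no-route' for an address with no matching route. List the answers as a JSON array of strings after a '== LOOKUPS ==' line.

Trace:
  + 49.253.224.0/20 (H6) depth=20
  + 132.101.75.0/24 (H7) depth=24
  - 132.101.75.0/24 clear@24
  + 49.253.0.0/16 (H3) depth=16
  Q 49.253.29.125: descend 0011000111111101 ; hops seen [H3] ; pick H3
  + 134.137.157.0/24 (H1) depth=24
  Q 49.253.0.43: descend 0011000111111101 ; hops seen [H3] ; pick H3
  - 49.253.224.0/20 clear@20
  - 49.253.0.0/16 clear@16
  + 0.0.0.0/0 (H6) depth=0
  + 0.0.0.0/0 (H0) depth=0
  Q 134.137.157.1: descend 100001101000100110011101 ; hops seen [H0,H1] ; pick H1
  + 132.101.64.0/20 (H5) depth=20
  Q 173.30.90.65: descend 10 ; hops seen [H0] ; pick H0
  Q 50.106.117.41: descend 001100 ; hops seen [H0] ; pick H0
  + 132.101.75.240/28 (H3) depth=28
  Q 132.101.75.250: descend 1000010001100101010010111111 ; hops seen [H0,H5,H3] ; pick H3
  + 132.96.0.0/12 (H1) depth=12
  + 132.101.75.0/24 (H1) depth=24
  Q 132.96.0.1: descend 1000010001100 ; hops seen [H0,H1] ; pick H1
  Q 132.101.75.240: descend 1000010001100101010010111111 ; hops seen [H0,H1,H5,H1,H3] ; pick H3
  - 132.96.0.0/12 clear@12

== LOOKUPS ==
["H3","H3","H1","H0","H0","H3","H1","H3"]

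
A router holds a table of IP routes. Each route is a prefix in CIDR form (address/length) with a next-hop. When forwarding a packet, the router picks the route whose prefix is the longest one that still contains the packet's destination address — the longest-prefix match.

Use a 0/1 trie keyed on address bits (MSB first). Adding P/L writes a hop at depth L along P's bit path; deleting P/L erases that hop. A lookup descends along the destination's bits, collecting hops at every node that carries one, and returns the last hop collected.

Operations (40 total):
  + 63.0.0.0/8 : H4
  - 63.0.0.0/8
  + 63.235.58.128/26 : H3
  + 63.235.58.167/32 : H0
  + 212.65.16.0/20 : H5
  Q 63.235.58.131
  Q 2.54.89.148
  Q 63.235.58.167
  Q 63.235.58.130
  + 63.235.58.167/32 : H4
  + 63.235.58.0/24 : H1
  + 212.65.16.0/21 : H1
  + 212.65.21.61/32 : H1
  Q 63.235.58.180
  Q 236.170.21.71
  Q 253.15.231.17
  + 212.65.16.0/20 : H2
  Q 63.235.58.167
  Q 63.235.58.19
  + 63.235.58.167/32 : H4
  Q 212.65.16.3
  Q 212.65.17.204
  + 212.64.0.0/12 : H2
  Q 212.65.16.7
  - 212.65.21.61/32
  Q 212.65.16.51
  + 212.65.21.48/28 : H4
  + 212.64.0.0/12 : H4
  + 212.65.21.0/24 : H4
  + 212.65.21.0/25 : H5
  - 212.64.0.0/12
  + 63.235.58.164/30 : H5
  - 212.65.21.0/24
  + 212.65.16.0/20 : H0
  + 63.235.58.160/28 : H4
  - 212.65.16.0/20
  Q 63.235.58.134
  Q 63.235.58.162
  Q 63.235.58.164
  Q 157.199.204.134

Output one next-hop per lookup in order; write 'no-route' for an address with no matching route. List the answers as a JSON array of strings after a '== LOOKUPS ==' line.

Trace:
  add 63.0.0.0/8 -> H4 at depth 8
  del 63.0.0.0/8 (clear depth 8)
  add 63.235.58.128/26 -> H3 at depth 26
  add 63.235.58.167/32 -> H0 at depth 32
  add 212.65.16.0/20 -> H5 at depth 20
  Q 63.235.58.131: descend 00111111111010110011101010 ; hops seen [H3] ; pick H3
  Q 2.54.89.148: descend 00 ; hops seen [∅] ; pick no-route
  Q 63.235.58.167: descend 00111111111010110011101010100111 ; hops seen [H3,H0] ; pick H0
  Q 63.235.58.130: descend 00111111111010110011101010 ; hops seen [H3] ; pick H3
  add 63.235.58.167/32 -> H4 at depth 32
  add 63.235.58.0/24 -> H1 at depth 24
  add 212.65.16.0/21 -> H1 at depth 21
  add 212.65.21.61/32 -> H1 at depth 32
  Q 63.235.58.180: descend 001111111110101100111010101 ; hops seen [H1,H3] ; pick H3
  Q 236.170.21.71: descend 11 ; hops seen [∅] ; pick no-route
  Q 253.15.231.17: descend 11 ; hops seen [∅] ; pick no-route
  add 212.65.16.0/20 -> H2 at depth 20
  Q 63.235.58.167: descend 00111111111010110011101010100111 ; hops seen [H1,H3,H4] ; pick H4
  Q 63.235.58.19: descend 001111111110101100111010 ; hops seen [H1] ; pick H1
  add 63.235.58.167/32 -> H4 at depth 32
  Q 212.65.16.3: descend 110101000100000100010 ; hops seen [H2,H1] ; pick H1
  Q 212.65.17.204: descend 110101000100000100010 ; hops seen [H2,H1] ; pick H1
  add 212.64.0.0/12 -> H2 at depth 12
  Q 212.65.16.7: descend 110101000100000100010 ; hops seen [H2,H2,H1] ; pick H1
  del 212.65.21.61/32 (clear depth 32)
  Q 212.65.16.51: descend 110101000100000100010 ; hops seen [H2,H2,H1] ; pick H1
  add 212.65.21.48/28 -> H4 at depth 28
  add 212.64.0.0/12 -> H4 at depth 12
  add 212.65.21.0/24 -> H4 at depth 24
  add 212.65.21.0/25 -> H5 at depth 25
  del 212.64.0.0/12 (clear depth 12)
  add 63.235.58.164/30 -> H5 at depth 30
  del 212.65.21.0/24 (clear depth 24)
  add 212.65.16.0/20 -> H0 at depth 20
  add 63.235.58.160/28 -> H4 at depth 28
  del 212.65.16.0/20 (clear depth 20)
  Q 63.235.58.134: descend 00111111111010110011101010 ; hops seen [H1,H3] ; pick H3
  Q 63.235.58.162: descend 00111111111010110011101010100 ; hops seen [H1,H3,H4] ; pick H4
  Q 63.235.58.164: descend 001111111110101100111010101001 ; hops seen [H1,H3,H4,H5] ; pick H5
  Q 157.199.204.134: descend 1 ; hops seen [∅] ; pick no-route

== LOOKUPS ==
["H3","no-route","H0","H3","H3","no-route","no-route","H4","H1","H1","H1","H1","H1","H3","H4","H5","no-route"]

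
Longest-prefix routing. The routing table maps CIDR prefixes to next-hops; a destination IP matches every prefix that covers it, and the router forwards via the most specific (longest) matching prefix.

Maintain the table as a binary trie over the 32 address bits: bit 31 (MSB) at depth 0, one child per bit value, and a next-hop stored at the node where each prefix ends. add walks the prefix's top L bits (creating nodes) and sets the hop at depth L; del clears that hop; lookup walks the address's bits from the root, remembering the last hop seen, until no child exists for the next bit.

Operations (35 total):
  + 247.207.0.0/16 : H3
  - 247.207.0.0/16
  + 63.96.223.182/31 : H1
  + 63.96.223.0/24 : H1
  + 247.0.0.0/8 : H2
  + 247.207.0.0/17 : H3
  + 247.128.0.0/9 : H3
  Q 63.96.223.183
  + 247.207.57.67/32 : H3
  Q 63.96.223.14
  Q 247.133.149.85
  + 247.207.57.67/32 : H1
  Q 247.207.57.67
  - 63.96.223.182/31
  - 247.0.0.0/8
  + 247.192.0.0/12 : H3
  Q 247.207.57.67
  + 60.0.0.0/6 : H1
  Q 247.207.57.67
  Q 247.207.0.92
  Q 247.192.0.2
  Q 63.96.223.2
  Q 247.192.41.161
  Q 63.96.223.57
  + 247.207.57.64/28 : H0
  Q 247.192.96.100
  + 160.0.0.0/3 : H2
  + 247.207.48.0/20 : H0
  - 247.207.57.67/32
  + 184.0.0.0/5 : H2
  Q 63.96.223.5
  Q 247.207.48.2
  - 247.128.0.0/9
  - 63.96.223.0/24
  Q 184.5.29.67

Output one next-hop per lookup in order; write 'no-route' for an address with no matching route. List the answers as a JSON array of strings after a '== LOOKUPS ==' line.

Trace:
  + 247.207.0.0/16 (H3) depth=16
  - 247.207.0.0/16 clear@16
  + 63.96.223.182/31 (H1) depth=31
  + 63.96.223.0/24 (H1) depth=24
  + 247.0.0.0/8 (H2) depth=8
  + 247.207.0.0/17 (H3) depth=17
  + 247.128.0.0/9 (H3) depth=9
  lookup 63.96.223.183: bits 0011111101100000110111111011011 walk d0:-→d1:-→d2:-→d3:-→d4:-→d5:-→d6:-→d7:-→d8:-→d9:-→d10:-→d11:-→d12:-→d13:-→d14:-→d15:-→d16:-→d17:-→d18:-→d19:-→d20:-→d21:-→d22:-→d23:-→d24:H1→d25:-→d26:-→d27:-→d28:-→d29:-→d30:-→d31:H1 -> H1
  + 247.207.57.67/32 (H3) depth=32
  lookup 63.96.223.14: bits 001111110110000011011111 walk d0:-→d1:-→d2:-→d3:-→d4:-→d5:-→d6:-→d7:-→d8:-→d9:-→d10:-→d11:-→d12:-→d13:-→d14:-→d15:-→d16:-→d17:-→d18:-→d19:-→d20:-→d21:-→d22:-→d23:-→d24:H1 -> H1
  lookup 247.133.149.85: bits 111101111 walk d0:-→d1:-→d2:-→d3:-→d4:-→d5:-→d6:-→d7:-→d8:H2→d9:H3 -> H3
  + 247.207.57.67/32 (H1) depth=32
  lookup 247.207.57.67: bits 11110111110011110011100101000011 walk d0:-→d1:-→d2:-→d3:-→d4:-→d5:-→d6:-→d7:-→d8:H2→d9:H3→d10:-→d11:-→d12:-→d13:-→d14:-→d15:-→d16:-→d17:H3→d18:-→d19:-→d20:-→d21:-→d22:-→d23:-→d24:-→d25:-→d26:-→d27:-→d28:-→d29:-→d30:-→d31:-→d32:H1 -> H1
  - 63.96.223.182/31 clear@31
  - 247.0.0.0/8 clear@8
  + 247.192.0.0/12 (H3) depth=12
  lookup 247.207.57.67: bits 11110111110011110011100101000011 walk d0:-→d1:-→d2:-→d3:-→d4:-→d5:-→d6:-→d7:-→d8:-→d9:H3→d10:-→d11:-→d12:H3→d13:-→d14:-→d15:-→d16:-→d17:H3→d18:-→d19:-→d20:-→d21:-→d22:-→d23:-→d24:-→d25:-→d26:-→d27:-→d28:-→d29:-→d30:-→d31:-→d32:H1 -> H1
  + 60.0.0.0/6 (H1) depth=6
  lookup 247.207.57.67: bits 11110111110011110011100101000011 walk d0:-→d1:-→d2:-→d3:-→d4:-→d5:-→d6:-→d7:-→d8:-→d9:H3→d10:-→d11:-→d12:H3→d13:-→d14:-→d15:-→d16:-→d17:H3→d18:-→d19:-→d20:-→d21:-→d22:-→d23:-→d24:-→d25:-→d26:-→d27:-→d28:-→d29:-→d30:-→d31:-→d32:H1 -> H1
  lookup 247.207.0.92: bits 111101111100111100 walk d0:-→d1:-→d2:-→d3:-→d4:-→d5:-→d6:-→d7:-→d8:-→d9:H3→d10:-→d11:-→d12:H3→d13:-→d14:-→d15:-→d16:-→d17:H3→d18:- -> H3
  lookup 247.192.0.2: bits 111101111100 walk d0:-→d1:-→d2:-→d3:-→d4:-→d5:-→d6:-→d7:-→d8:-→d9:H3→d10:-→d11:-→d12:H3 -> H3
  lookup 63.96.223.2: bits 001111110110000011011111 walk d0:-→d1:-→d2:-→d3:-→d4:-→d5:-→d6:H1→d7:-→d8:-→d9:-→d10:-→d11:-→d12:-→d13:-→d14:-→d15:-→d16:-→d17:-→d18:-→d19:-→d20:-→d21:-→d22:-→d23:-→d24:H1 -> H1
  lookup 247.192.41.161: bits 111101111100 walk d0:-→d1:-→d2:-→d3:-→d4:-→d5:-→d6:-→d7:-→d8:-→d9:H3→d10:-→d11:-→d12:H3 -> H3
  lookup 63.96.223.57: bits 001111110110000011011111 walk d0:-→d1:-→d2:-→d3:-→d4:-→d5:-→d6:H1→d7:-→d8:-→d9:-→d10:-→d11:-→d12:-→d13:-→d14:-→d15:-→d16:-→d17:-→d18:-→d19:-→d20:-→d21:-→d22:-→d23:-→d24:H1 -> H1
  + 247.207.57.64/28 (H0) depth=28
  lookup 247.192.96.100: bits 111101111100 walk d0:-→d1:-→d2:-→d3:-→d4:-→d5:-→d6:-→d7:-→d8:-→d9:H3→d10:-→d11:-→d12:H3 -> H3
  + 160.0.0.0/3 (H2) depth=3
  + 247.207.48.0/20 (H0) depth=20
  - 247.207.57.67/32 clear@32
  + 184.0.0.0/5 (H2) depth=5
  lookup 63.96.223.5: bits 001111110110000011011111 walk d0:-→d1:-→d2:-→d3:-→d4:-→d5:-→d6:H1→d7:-→d8:-→d9:-→d10:-→d11:-→d12:-→d13:-→d14:-→d15:-→d16:-→d17:-→d18:-→d19:-→d20:-→d21:-→d22:-→d23:-→d24:H1 -> H1
  lookup 247.207.48.2: bits 11110111110011110011 walk d0:-→d1:-→d2:-→d3:-→d4:-→d5:-→d6:-→d7:-→d8:-→d9:H3→d10:-→d11:-→d12:H3→d13:-→d14:-→d15:-→d16:-→d17:H3→d18:-→d19:-→d20:H0 -> H0
  - 247.128.0.0/9 clear@9
  - 63.96.223.0/24 clear@24
  lookup 184.5.29.67: bits 10111 walk d0:-→d1:-→d2:-→d3:H2→d4:-→d5:H2 -> H2

== LOOKUPS ==
["H1","H1","H3","H1","H1","H1","H3","H3","H1","H3","H1","H3","H1","H0","H2"]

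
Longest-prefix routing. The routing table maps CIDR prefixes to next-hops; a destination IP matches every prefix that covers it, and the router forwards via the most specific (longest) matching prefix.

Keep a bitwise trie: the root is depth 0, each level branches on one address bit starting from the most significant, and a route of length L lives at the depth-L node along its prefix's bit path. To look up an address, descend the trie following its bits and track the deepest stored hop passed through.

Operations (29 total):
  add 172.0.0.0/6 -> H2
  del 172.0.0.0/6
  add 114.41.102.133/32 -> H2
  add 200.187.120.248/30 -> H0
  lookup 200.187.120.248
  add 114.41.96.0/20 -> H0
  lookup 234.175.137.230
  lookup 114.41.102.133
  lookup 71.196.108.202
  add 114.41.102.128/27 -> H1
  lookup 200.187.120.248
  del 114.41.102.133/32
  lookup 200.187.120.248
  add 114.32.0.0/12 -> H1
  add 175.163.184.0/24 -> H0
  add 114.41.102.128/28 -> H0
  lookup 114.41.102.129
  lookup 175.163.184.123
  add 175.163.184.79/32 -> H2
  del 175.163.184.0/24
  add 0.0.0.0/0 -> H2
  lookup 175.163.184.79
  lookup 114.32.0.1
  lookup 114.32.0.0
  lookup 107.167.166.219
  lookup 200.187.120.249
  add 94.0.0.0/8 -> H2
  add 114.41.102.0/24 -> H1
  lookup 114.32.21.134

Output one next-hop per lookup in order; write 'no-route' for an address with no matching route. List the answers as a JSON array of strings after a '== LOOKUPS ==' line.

Process each operation:
  add 172.0.0.0/6 -> H2 at depth 6
  - 172.0.0.0/6 clear@6
  add 114.41.102.133/32 -> H2 at depth 32
  add 200.187.120.248/30 -> H0 at depth 30
  ? 200.187.120.248  path d0:-→d1:-→d2:-→d3:-→d4:-→d5:-→d6:-→d7:-→d8:-→d9:-→d10:-→d11:-→d12:-→d13:-→d14:-→d15:-→d16:-→d17:-→d18:-→d19:-→d20:-→d21:-→d22:-→d23:-→d24:-→d25:-→d26:-→d27:-→d28:-→d29:-→d30:H0  best=H0
  add 114.41.96.0/20 -> H0 at depth 20
  ? 234.175.137.230  path d0:-→d1:-→d2:-  best=no-route
  ? 114.41.102.133  path d0:-→d1:-→d2:-→d3:-→d4:-→d5:-→d6:-→d7:-→d8:-→d9:-→d10:-→d11:-→d12:-→d13:-→d14:-→d15:-→d16:-→d17:-→d18:-→d19:-→d20:H0→d21:-→d22:-→d23:-→d24:-→d25:-→d26:-→d27:-→d28:-→d29:-→d30:-→d31:-→d32:H2  best=H2
  ? 71.196.108.202  path d0:-→d1:-→d2:-  best=no-route
  add 114.41.102.128/27 -> H1 at depth 27
  ? 200.187.120.248  path d0:-→d1:-→d2:-→d3:-→d4:-→d5:-→d6:-→d7:-→d8:-→d9:-→d10:-→d11:-→d12:-→d13:-→d14:-→d15:-→d16:-→d17:-→d18:-→d19:-→d20:-→d21:-→d22:-→d23:-→d24:-→d25:-→d26:-→d27:-→d28:-→d29:-→d30:H0  best=H0
  - 114.41.102.133/32 clear@32
  ? 200.187.120.248  path d0:-→d1:-→d2:-→d3:-→d4:-→d5:-→d6:-→d7:-→d8:-→d9:-→d10:-→d11:-→d12:-→d13:-→d14:-→d15:-→d16:-→d17:-→d18:-→d19:-→d20:-→d21:-→d22:-→d23:-→d24:-→d25:-→d26:-→d27:-→d28:-→d29:-→d30:H0  best=H0
  add 114.32.0.0/12 -> H1 at depth 12
  add 175.163.184.0/24 -> H0 at depth 24
  add 114.41.102.128/28 -> H0 at depth 28
  ? 114.41.102.129  path d0:-→d1:-→d2:-→d3:-→d4:-→d5:-→d6:-→d7:-→d8:-→d9:-→d10:-→d11:-→d12:H1→d13:-→d14:-→d15:-→d16:-→d17:-→d18:-→d19:-→d20:H0→d21:-→d22:-→d23:-→d24:-→d25:-→d26:-→d27:H1→d28:H0→d29:-  best=H0
  ? 175.163.184.123  path d0:-→d1:-→d2:-→d3:-→d4:-→d5:-→d6:-→d7:-→d8:-→d9:-→d10:-→d11:-→d12:-→d13:-→d14:-→d15:-→d16:-→d17:-→d18:-→d19:-→d20:-→d21:-→d22:-→d23:-→d24:H0  best=H0
  add 175.163.184.79/32 -> H2 at depth 32
  - 175.163.184.0/24 clear@24
  add 0.0.0.0/0 -> H2 at depth 0
  ? 175.163.184.79  path d0:H2→d1:-→d2:-→d3:-→d4:-→d5:-→d6:-→d7:-→d8:-→d9:-→d10:-→d11:-→d12:-→d13:-→d14:-→d15:-→d16:-→d17:-→d18:-→d19:-→d20:-→d21:-→d22:-→d23:-→d24:-→d25:-→d26:-→d27:-→d28:-→d29:-→d30:-→d31:-→d32:H2  best=H2
  ? 114.32.0.1  path d0:H2→d1:-→d2:-→d3:-→d4:-→d5:-→d6:-→d7:-→d8:-→d9:-→d10:-→d11:-→d12:H1  best=H1
  ? 114.32.0.0  path d0:H2→d1:-→d2:-→d3:-→d4:-→d5:-→d6:-→d7:-→d8:-→d9:-→d10:-→d11:-→d12:H1  best=H1
  ? 107.167.166.219  path d0:H2→d1:-→d2:-→d3:-  best=H2
  ? 200.187.120.249  path d0:H2→d1:-→d2:-→d3:-→d4:-→d5:-→d6:-→d7:-→d8:-→d9:-→d10:-→d11:-→d12:-→d13:-→d14:-→d15:-→d16:-→d17:-→d18:-→d19:-→d20:-→d21:-→d22:-→d23:-→d24:-→d25:-→d26:-→d27:-→d28:-→d29:-→d30:H0  best=H0
  add 94.0.0.0/8 -> H2 at depth 8
  add 114.41.102.0/24 -> H1 at depth 24
  ? 114.32.21.134  path d0:H2→d1:-→d2:-→d3:-→d4:-→d5:-→d6:-→d7:-→d8:-→d9:-→d10:-→d11:-→d12:H1  best=H1

== LOOKUPS ==
["H0","no-route","H2","no-route","H0","H0","H0","H0","H2","H1","H1","H2","H0","H1"]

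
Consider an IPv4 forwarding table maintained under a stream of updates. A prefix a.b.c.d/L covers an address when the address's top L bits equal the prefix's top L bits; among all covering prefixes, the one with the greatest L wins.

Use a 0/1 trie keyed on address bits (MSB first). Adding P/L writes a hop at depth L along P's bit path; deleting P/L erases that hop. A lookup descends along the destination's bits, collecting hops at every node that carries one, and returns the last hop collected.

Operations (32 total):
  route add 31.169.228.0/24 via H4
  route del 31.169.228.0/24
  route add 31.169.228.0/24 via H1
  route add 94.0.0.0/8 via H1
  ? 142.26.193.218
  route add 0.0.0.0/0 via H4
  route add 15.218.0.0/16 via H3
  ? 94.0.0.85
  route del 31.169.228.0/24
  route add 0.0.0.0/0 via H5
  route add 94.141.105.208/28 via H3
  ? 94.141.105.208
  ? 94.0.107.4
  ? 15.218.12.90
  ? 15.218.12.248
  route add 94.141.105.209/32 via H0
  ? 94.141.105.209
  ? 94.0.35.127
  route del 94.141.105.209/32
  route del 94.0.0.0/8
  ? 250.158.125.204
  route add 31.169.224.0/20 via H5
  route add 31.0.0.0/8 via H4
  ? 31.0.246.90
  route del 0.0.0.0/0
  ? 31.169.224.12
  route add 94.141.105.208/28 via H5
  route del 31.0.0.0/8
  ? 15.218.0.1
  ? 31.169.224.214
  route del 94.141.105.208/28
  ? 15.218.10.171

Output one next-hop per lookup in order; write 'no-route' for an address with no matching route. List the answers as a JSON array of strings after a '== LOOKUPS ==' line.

Trace:
  + 31.169.228.0/24 (H4) depth=24
  - 31.169.228.0/24 clear@24
  + 31.169.228.0/24 (H1) depth=24
  + 94.0.0.0/8 (H1) depth=8
  Q 142.26.193.218: descend ε ; hops seen [∅] ; pick no-route
  + 0.0.0.0/0 (H4) depth=0
  + 15.218.0.0/16 (H3) depth=16
  Q 94.0.0.85: descend 01011110 ; hops seen [H4,H1] ; pick H1
  - 31.169.228.0/24 clear@24
  + 0.0.0.0/0 (H5) depth=0
  + 94.141.105.208/28 (H3) depth=28
  Q 94.141.105.208: descend 0101111010001101011010011101 ; hops seen [H5,H1,H3] ; pick H3
  Q 94.0.107.4: descend 01011110 ; hops seen [H5,H1] ; pick H1
  Q 15.218.12.90: descend 0000111111011010 ; hops seen [H5,H3] ; pick H3
  Q 15.218.12.248: descend 0000111111011010 ; hops seen [H5,H3] ; pick H3
  + 94.141.105.209/32 (H0) depth=32
  Q 94.141.105.209: descend 01011110100011010110100111010001 ; hops seen [H5,H1,H3,H0] ; pick H0
  Q 94.0.35.127: descend 01011110 ; hops seen [H5,H1] ; pick H1
  - 94.141.105.209/32 clear@32
  - 94.0.0.0/8 clear@8
  Q 250.158.125.204: descend ε ; hops seen [H5] ; pick H5
  + 31.169.224.0/20 (H5) depth=20
  + 31.0.0.0/8 (H4) depth=8
  Q 31.0.246.90: descend 00011111 ; hops seen [H5,H4] ; pick H4
  - 0.0.0.0/0 clear@0
  Q 31.169.224.12: descend 000111111010100111100 ; hops seen [H4,H5] ; pick H5
  + 94.141.105.208/28 (H5) depth=28
  - 31.0.0.0/8 clear@8
  Q 15.218.0.1: descend 0000111111011010 ; hops seen [H3] ; pick H3
  Q 31.169.224.214: descend 000111111010100111100 ; hops seen [H5] ; pick H5
  - 94.141.105.208/28 clear@28
  Q 15.218.10.171: descend 0000111111011010 ; hops seen [H3] ; pick H3

== LOOKUPS ==
["no-route","H1","H3","H1","H3","H3","H0","H1","H5","H4","H5","H3","H5","H3"]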